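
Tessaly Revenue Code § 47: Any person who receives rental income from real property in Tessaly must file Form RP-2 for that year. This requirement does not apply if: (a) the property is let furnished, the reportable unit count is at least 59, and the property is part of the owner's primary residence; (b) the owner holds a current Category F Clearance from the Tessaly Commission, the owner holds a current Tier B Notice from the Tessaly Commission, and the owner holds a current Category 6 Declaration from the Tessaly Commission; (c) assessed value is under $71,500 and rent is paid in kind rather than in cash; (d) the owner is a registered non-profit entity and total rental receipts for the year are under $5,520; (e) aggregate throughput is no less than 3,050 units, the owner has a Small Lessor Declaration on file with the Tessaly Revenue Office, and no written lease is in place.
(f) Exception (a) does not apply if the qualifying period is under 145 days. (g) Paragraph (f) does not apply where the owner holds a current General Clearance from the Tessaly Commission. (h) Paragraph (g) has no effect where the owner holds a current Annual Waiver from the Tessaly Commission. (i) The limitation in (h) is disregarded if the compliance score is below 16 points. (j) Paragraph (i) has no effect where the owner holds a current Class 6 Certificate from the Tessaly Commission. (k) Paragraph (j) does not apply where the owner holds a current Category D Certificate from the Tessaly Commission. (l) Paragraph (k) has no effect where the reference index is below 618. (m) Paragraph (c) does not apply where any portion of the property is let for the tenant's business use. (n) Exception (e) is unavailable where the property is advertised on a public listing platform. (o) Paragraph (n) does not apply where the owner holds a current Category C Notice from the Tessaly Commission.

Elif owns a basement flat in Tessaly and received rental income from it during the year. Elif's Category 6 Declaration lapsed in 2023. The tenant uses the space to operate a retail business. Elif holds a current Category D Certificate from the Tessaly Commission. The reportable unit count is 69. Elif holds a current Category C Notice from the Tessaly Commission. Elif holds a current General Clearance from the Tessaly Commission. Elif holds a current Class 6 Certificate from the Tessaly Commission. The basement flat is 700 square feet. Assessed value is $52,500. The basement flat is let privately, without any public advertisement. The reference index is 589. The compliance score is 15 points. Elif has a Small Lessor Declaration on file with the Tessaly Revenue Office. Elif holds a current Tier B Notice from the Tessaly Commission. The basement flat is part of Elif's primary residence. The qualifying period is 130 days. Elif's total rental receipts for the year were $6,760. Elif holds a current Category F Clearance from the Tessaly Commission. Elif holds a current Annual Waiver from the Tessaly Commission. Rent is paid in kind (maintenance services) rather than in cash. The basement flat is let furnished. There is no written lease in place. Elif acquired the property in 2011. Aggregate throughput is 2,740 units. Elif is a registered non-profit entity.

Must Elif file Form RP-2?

Yes — Elif must file Form RP-2.

Exception (a) is satisfied on its face — the property is let furnished; the reportable unit count is 69, meeting the 59 threshold; the basement flat is part of the primary residence. However, paragraphs (f)–(l) must be considered: (f) operates against (a): the qualifying period is 130 days, under the 145 days limit. (g) applies (a current General Clearance is held), but is itself disapplied by (h): (h) operates — a current Annual Waiver is held. (i) is engaged (the compliance score is 15 points, below the 16 points limit), but is overridden by (j): (j) operates against (i): a current Class 6 Certificate is held. (k) would limit (j) — a current Category D Certificate is held — but (l) sets (k) aside: (l) is engaged — the reference index is 589, below the 618 limit. Exception (a) does not apply.
Exception (b) requires that the owner holds a current Category 6 Declaration from the Tessaly Commission; but the Category 6 Declaration is not current, so (b) is unavailable.
Exception (c) is satisfied on its face — assessed value is $52,500, under the $71,500 limit; rent is paid in kind. Turning to paragraph (m): (m) is triggered — the space is let for business use. So (c) is unavailable.
Exception (d) fails — total rental receipts for the year are $6,760, not under $5,520.
Exception (e) requires that aggregate throughput is no less than 3,050 units; but aggregate throughput is 2,740 units, short of 3,050 units, so (e) is unavailable.
Every exception is unavailable, so the rule governs.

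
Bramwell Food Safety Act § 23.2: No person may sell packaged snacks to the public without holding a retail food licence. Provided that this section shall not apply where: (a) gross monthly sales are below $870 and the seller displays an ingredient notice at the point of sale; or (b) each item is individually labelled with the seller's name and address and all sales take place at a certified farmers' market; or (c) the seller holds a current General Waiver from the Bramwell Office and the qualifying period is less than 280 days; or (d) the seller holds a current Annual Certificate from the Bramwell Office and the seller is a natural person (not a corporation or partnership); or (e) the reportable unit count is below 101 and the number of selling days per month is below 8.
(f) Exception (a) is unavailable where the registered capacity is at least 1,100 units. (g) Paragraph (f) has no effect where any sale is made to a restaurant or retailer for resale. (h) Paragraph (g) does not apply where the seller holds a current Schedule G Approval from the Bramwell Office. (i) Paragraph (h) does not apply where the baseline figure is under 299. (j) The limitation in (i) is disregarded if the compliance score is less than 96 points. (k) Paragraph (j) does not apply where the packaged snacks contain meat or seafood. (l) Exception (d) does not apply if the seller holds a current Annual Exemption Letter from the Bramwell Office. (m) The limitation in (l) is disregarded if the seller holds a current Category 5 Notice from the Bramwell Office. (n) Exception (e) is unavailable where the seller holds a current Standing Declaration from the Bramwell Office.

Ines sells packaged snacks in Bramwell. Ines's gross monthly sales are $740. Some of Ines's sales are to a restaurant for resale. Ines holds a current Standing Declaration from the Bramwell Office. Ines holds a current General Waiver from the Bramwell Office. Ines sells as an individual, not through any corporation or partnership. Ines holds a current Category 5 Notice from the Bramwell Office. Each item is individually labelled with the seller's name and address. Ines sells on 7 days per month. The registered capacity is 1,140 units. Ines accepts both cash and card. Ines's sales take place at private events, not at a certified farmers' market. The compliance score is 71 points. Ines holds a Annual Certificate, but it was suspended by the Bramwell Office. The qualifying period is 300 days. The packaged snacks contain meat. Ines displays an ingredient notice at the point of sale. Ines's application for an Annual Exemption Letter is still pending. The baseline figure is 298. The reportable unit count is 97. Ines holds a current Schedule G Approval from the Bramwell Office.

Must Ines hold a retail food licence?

All of (a)'s requirements are met (gross monthly sales are $740, below the $870 limit; an ingredient notice is displayed). Considering the limiting provisions: (f) would limit (a) — the registered capacity is 1,140 units, meeting the 1,100 units threshold — but (g) sets (f) aside: (g) operates against (f): some sales are to a restaurant for resale. (h) would limit (g) — a current Schedule G Approval is held — but (i) sets (h) aside: (i) operates against (h): the baseline figure is 298, under the 299 limit. (j) would limit (i) — the compliance score is 71 points, less than the 96 points limit — but (k) sets (j) aside: (k) operates — the packaged snacks contain meat. (a) remains available.
Exception (b) fails — sales are at private events, not a certified farmers' market.
Exception (c) does not apply: the qualifying period is 300 days, not less than 280 days.
Exception (d) fails — the Annual Certificate is not current.
Exception (e): the reportable unit count is 97, below the 101 limit; the number of selling days per month is 7, below the 8 limit — every condition holds. However, paragraph (n) must be considered: (n) operates against (e): a current Standing Declaration is held. Exception (e) does not apply.

No — exception (a) applies; Ines is not required to hold a retail food licence.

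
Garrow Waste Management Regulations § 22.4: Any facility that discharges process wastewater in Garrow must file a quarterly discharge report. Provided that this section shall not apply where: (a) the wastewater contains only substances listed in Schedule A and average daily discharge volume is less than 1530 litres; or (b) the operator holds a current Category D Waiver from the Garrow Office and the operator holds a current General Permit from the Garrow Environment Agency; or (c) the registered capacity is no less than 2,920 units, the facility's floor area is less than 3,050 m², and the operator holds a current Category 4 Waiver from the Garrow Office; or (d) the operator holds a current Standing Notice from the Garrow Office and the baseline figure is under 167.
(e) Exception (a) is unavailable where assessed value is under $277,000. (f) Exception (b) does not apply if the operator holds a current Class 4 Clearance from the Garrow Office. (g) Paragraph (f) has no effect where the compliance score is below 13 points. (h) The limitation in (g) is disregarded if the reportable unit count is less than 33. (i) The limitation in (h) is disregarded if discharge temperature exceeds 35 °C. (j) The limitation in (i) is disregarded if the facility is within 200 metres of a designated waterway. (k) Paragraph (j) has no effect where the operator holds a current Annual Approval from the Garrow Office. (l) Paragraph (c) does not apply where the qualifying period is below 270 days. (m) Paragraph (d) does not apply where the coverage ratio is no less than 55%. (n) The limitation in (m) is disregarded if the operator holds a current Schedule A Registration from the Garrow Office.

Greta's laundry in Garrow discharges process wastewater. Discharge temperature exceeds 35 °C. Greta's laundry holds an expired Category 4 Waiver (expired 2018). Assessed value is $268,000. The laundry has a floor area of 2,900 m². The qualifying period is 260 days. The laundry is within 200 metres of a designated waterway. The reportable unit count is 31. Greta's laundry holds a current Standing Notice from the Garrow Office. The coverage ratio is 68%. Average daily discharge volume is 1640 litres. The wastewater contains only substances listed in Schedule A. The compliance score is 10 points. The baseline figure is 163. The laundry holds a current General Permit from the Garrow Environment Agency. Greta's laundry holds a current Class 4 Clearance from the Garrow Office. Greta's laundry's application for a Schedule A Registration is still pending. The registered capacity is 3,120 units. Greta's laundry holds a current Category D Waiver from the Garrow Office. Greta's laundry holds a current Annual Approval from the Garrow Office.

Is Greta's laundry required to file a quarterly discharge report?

Exception (a) requires that average daily discharge volume is less than 1530 litres; but average daily discharge volume is 1640 litres, not less than 1530 litres, so (a) is unavailable.
All of (b)'s requirements are met (a current Category D Waiver is held; a current General Permit is held). As to paragraphs (f)–(k): (f) would limit (b) — a current Class 4 Clearance is held — but (g) sets (f) aside: (g) operates against (f): the compliance score is 10 points, below the 13 points limit. (h) would limit (g) — the reportable unit count is 31, less than the 33 limit — but (i) sets (h) aside: (i) operates against (h): discharge temperature exceeds 35 °C. (j) would limit (i) — the laundry is within 200 m of a designated waterway — but (k) sets (j) aside: (k) is engaged — a current Annual Approval is held. (b) remains available.
Exception (c) fails — the Category 4 Waiver is not current.
All of (d)'s requirements are met (a current Standing Notice is held; the baseline figure is 163, under the 167 limit). Turning to paragraphs (m)–(n): (m) operates against (d): the coverage ratio is 68%, meeting the 55% threshold. (n), which would lift (m), is not engaged — there is no Schedule A Registration in force. Exception (d) does not apply.

No — exception (b) applies; Greta's laundry is not required to file a quarterly discharge report.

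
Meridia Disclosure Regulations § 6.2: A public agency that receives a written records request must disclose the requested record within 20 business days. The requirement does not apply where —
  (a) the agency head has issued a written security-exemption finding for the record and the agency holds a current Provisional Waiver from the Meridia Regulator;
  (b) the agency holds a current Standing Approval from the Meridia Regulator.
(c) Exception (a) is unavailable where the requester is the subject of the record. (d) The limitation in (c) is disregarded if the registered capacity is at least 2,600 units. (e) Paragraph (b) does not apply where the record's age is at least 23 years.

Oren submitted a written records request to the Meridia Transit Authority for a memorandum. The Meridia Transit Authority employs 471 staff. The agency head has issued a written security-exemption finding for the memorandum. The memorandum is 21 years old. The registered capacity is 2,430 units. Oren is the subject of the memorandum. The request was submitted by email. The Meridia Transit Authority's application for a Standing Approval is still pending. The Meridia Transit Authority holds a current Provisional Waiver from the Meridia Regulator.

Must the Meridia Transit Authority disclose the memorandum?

Yes — the Meridia Transit Authority must disclose the memorandum.

Exception (a): a written security-exemption finding has been issued; a current Provisional Waiver is held — every condition holds. But applying paragraphs (c)–(d): (c) is triggered — Oren is the subject of the memorandum. (d) is inapplicable (the registered capacity is 2,430 units, short of 2,600 units), so (c) stands. (a) is therefore removed.
Exception (b) fails — there is no Standing Approval in force.
No exception applies. The general rule governs.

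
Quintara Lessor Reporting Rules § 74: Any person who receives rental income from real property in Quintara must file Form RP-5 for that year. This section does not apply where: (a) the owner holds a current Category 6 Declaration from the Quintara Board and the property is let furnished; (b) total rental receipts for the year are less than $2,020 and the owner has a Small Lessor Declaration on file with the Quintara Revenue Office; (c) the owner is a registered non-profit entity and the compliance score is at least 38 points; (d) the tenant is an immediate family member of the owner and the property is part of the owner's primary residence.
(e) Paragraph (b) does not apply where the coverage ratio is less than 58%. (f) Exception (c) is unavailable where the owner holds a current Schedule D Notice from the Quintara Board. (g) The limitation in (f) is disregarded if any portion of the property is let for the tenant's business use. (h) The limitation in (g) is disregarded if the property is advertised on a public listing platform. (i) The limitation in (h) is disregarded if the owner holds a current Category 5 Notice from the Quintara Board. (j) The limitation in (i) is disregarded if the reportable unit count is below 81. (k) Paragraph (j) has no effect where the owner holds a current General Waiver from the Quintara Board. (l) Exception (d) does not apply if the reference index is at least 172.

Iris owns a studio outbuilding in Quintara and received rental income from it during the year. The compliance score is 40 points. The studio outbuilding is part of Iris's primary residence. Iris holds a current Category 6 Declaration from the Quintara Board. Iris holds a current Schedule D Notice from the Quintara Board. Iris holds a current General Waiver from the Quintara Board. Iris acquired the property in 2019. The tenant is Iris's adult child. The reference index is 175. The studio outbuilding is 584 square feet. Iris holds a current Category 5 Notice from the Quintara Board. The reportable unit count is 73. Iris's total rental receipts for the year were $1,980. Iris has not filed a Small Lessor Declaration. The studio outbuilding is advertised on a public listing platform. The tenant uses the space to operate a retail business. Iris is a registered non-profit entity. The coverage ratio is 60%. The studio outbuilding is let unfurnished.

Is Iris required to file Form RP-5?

No — exception (c) applies; Iris is not required to file Form RP-5.

Exception (a) does not apply: the property is let unfurnished.
Exception (b) requires that the owner has a Small Lessor Declaration on file with the Quintara Revenue Office; but no Small Lessor Declaration is on file, so (b) is unavailable.
Exception (c)'s conditions are all satisfied: Iris is a registered non-profit; the compliance score is 40 points, meeting the 38 points threshold. Considering the limiting provisions: (f) is triggered (a current Schedule D Notice is held), but is displaced by (g): (g) operates against (f): the space is let for business use. (h) would limit (g) — the property is publicly advertised — but (i) sets (h) aside: (i) operates — a current Category 5 Notice is held. (j) would limit (i) — the reportable unit count is 73, below the 81 limit — but (k) sets (j) aside: (k) operates against (j): a current General Waiver is held. (c) remains available.
Exception (d) is satisfied on its face — the tenant is an immediate family member; the studio outbuilding is part of the primary residence. Turning to paragraph (l): (l) is engaged — the reference index is 175, meeting the 172 threshold. Exception (d) does not apply.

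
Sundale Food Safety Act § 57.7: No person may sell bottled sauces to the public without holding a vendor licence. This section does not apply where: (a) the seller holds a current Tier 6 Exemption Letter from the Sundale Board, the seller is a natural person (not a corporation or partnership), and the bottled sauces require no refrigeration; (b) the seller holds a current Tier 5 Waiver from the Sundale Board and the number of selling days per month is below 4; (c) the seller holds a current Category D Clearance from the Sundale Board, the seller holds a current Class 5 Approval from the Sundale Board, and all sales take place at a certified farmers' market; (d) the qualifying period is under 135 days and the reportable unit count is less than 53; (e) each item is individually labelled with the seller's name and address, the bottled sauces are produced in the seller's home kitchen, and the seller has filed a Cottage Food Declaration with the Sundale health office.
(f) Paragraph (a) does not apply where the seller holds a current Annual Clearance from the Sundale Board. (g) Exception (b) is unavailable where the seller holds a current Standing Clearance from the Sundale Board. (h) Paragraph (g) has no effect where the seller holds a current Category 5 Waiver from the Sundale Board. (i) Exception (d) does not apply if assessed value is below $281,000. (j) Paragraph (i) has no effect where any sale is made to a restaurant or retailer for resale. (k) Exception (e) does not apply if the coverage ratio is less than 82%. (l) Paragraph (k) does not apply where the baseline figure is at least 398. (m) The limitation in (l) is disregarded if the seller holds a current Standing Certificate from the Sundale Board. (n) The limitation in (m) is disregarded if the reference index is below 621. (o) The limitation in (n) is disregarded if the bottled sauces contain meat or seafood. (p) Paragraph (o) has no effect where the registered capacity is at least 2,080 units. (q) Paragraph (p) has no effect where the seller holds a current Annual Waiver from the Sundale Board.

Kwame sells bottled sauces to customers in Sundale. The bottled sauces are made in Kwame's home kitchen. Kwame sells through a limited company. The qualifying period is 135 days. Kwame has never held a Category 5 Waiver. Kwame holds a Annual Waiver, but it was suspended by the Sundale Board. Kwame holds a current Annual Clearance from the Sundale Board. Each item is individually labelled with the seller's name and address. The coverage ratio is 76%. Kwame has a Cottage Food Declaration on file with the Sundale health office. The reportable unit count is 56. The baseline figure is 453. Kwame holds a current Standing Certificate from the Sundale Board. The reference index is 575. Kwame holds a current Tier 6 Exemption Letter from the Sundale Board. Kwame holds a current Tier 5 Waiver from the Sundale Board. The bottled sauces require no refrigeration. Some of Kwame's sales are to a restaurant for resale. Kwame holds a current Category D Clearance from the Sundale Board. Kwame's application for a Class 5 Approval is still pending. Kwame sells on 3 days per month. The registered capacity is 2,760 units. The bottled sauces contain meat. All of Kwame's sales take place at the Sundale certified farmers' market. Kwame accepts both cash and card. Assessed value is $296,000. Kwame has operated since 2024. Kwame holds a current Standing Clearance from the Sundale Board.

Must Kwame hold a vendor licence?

Exception (a) requires that the seller is a natural person (not a corporation or partnership); but the seller operates through a limited company, so (a) is unavailable.
Exception (b) is satisfied on its face — a current Tier 5 Waiver is held; the number of selling days per month is 3, below the 4 limit. But: (g) is triggered — a current Standing Clearance is held. (h) is not triggered (there is no Category 5 Waiver in force), so (g) stands. So (b) is unavailable.
Exception (c) fails — no current Class 5 Approval is held.
Exception (d) does not apply: the qualifying period is 135 days, not under 135 days.
Exception (e) is satisfied on its face — items are individually labelled; the bottled sauces are home-kitchen produced; a Cottage Food Declaration is on file. As to paragraphs (k)–(q): (k) would limit (e) — the coverage ratio is 76%, less than the 82% limit — but (l) sets (k) aside: (l) operates — the baseline figure is 453, meeting the 398 threshold. (m) operates (a current Standing Certificate is held), but is displaced by (n): (n) applies — the reference index is 575, below the 621 limit. (o) applies (the bottled sauces contain meat), but is itself disapplied by (p): (p) is triggered — the registered capacity is 2,760 units, meeting the 2,080 units threshold. (q) is not triggered (there is no Annual Waiver in force), so (p) stands. Exception (e) stands.

No — exception (e) applies; Kwame is not required to hold a vendor licence.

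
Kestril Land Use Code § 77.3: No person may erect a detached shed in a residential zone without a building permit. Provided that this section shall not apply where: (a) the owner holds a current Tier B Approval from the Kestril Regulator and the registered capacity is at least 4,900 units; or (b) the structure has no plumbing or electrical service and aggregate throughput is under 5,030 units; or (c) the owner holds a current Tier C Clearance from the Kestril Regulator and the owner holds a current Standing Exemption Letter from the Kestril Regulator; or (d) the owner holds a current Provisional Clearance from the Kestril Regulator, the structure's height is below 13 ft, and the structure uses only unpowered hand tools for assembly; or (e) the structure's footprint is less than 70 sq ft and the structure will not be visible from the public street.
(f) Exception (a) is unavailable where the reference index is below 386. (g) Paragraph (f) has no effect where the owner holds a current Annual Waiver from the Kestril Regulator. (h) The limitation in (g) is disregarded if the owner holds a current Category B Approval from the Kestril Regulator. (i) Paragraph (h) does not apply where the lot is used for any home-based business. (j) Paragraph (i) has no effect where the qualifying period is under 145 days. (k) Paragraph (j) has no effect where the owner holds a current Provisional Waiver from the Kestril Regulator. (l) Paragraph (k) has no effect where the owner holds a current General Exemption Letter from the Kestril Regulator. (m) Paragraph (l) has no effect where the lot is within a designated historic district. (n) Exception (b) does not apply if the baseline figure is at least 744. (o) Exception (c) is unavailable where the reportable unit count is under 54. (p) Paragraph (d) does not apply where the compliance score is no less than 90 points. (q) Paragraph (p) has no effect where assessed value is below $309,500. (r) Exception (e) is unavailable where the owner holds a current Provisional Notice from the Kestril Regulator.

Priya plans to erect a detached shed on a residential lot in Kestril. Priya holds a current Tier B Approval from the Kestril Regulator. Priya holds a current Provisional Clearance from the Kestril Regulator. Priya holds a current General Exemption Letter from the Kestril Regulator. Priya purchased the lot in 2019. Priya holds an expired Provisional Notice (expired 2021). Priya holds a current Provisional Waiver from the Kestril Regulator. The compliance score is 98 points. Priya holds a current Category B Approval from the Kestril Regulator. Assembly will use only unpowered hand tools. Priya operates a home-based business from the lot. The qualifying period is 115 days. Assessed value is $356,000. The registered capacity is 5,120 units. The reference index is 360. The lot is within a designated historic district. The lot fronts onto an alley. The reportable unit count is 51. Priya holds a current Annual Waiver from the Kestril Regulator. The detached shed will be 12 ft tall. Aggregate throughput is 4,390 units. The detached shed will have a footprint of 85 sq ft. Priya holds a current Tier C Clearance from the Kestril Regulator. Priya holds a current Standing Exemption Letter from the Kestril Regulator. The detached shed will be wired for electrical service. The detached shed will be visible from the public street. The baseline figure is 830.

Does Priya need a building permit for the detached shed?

No — exception (a) applies; Priya does not need a building permit.

Exception (a): a current Tier B Approval is held; the registered capacity is 5,120 units, meeting the 4,900 units threshold — every condition holds. Applying paragraphs (f)–(m): (f) is engaged (the reference index is 360, below the 386 limit), but is set aside by (g): (g) operates — a current Annual Waiver is held. (h) would limit (g) — a current Category B Approval is held — but (i) sets (h) aside: (i) operates against (h): a home-based business operates on the lot. (j) would limit (i) — the qualifying period is 115 days, under the 145 days limit — but (k) sets (j) aside: (k) is triggered — a current Provisional Waiver is held. (l) would limit (k) — a current General Exemption Letter is held — but (m) sets (l) aside: (m) operates against (l): the lot is in a historic district. So (a) applies.
Exception (b) fails — electrical service is planned.
Exception (c)'s conditions are all satisfied: a current Tier C Clearance is held; a current Standing Exemption Letter is held. But applying paragraph (o): (o) operates against (c): the reportable unit count is 51, under the 54 limit. Exception (c) does not apply.
All of (d)'s requirements are met (a current Provisional Clearance is held; the structure's height is 12 ft, below the 13 ft limit; assembly uses only hand tools). However, paragraphs (p)–(q) must be considered: (p) is engaged — the compliance score is 98 points, meeting the 90 points threshold. (q), which would lift (p), is not triggered — assessed value is $356,000, not below $309,500. Exception (d) does not apply.
Exception (e) fails — the structure's footprint is 85 sq ft, not less than 70 sq ft.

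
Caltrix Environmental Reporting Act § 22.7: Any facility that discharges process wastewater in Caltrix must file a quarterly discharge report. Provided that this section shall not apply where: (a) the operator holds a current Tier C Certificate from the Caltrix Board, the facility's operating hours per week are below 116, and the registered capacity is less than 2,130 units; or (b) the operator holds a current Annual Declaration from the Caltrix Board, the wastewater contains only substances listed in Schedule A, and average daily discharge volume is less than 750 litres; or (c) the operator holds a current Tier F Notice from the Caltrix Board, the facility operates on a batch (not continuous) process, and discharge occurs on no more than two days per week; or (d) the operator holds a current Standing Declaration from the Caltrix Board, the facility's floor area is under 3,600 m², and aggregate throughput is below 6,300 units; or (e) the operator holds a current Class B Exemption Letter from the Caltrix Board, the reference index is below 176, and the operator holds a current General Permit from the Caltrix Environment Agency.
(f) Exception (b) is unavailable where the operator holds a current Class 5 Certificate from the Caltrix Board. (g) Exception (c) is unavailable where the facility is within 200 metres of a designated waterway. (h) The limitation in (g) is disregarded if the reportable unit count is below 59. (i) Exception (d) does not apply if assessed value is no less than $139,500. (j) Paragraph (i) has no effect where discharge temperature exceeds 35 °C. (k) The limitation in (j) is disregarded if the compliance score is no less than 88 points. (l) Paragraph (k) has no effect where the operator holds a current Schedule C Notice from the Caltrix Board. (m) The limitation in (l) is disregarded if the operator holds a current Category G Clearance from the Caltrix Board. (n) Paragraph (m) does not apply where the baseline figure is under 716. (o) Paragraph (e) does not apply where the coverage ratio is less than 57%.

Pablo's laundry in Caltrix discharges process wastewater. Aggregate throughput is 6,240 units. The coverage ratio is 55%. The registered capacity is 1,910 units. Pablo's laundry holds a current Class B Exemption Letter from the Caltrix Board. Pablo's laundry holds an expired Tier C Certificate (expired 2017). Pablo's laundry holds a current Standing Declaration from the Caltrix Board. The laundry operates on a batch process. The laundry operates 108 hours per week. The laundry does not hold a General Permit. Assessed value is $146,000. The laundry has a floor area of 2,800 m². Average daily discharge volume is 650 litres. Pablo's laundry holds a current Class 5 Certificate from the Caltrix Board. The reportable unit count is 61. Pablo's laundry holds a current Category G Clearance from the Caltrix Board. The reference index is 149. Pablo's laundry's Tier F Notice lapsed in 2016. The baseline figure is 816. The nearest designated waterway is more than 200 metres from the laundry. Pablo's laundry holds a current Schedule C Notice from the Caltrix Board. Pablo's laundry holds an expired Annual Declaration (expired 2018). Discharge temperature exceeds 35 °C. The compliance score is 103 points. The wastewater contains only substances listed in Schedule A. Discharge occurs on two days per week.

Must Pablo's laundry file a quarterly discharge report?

Yes — Pablo's laundry must file a quarterly discharge report.

Exception (a) does not apply: no current Tier C Certificate is held.
Exception (b) does not apply: no current Annual Declaration is held.
Exception (c) does not apply: there is no Tier F Notice in force.
All of (d)'s requirements are met (a current Standing Declaration is held; the facility's floor area is 2,800 m², under the 3,600 m² limit; aggregate throughput is 6,240 units, below the 6,300 units limit). But applying paragraphs (i)–(n): (i) is engaged — assessed value is $146,000, meeting the $139,500 threshold. (j) would limit (i) — discharge temperature exceeds 35 °C — but (k) sets (j) aside: (k) operates — the compliance score is 103 points, meeting the 88 points threshold. (l) would limit (k) — a current Schedule C Notice is held — but (m) sets (l) aside: (m) operates against (l): a current Category G Clearance is held. (n) is inapplicable (the baseline figure is 816, not under 716), so (m) stands. (d) is therefore removed.
Exception (e) fails — no General Permit is held.
Every exception is unavailable, so the rule governs.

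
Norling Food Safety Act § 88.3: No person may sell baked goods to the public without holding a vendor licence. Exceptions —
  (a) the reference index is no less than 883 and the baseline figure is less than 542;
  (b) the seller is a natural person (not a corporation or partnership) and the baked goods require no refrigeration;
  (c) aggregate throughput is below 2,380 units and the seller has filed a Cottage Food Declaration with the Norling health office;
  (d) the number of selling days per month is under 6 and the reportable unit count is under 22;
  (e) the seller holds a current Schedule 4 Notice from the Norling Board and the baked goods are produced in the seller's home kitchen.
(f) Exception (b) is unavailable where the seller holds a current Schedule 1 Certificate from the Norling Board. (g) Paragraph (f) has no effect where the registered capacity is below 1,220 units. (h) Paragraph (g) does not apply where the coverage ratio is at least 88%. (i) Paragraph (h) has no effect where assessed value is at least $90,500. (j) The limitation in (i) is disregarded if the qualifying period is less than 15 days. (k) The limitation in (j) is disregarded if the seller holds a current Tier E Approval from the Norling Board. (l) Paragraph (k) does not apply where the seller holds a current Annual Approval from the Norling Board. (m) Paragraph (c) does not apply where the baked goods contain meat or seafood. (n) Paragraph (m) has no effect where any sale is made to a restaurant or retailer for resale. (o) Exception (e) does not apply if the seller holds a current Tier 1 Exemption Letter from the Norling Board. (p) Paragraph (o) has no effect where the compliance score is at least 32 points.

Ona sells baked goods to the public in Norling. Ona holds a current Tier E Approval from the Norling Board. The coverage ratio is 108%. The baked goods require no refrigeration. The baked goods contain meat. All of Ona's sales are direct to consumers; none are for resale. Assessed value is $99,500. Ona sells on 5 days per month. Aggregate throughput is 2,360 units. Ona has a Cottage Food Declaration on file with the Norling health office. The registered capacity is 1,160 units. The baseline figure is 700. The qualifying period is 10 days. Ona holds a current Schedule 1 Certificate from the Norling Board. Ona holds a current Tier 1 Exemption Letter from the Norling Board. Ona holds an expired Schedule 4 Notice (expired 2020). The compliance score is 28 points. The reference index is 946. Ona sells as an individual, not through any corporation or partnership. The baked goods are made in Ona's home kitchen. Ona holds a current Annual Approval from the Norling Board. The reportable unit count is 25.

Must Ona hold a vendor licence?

Yes — Ona must hold a vendor licence.

Exception (a) fails — the baseline figure is 700, not less than 542.
Exception (b) is satisfied on its face — the seller is a natural person; the baked goods are shelf-stable. Turning to paragraphs (f)–(l): (f) applies — a current Schedule 1 Certificate is held. (g) applies (the registered capacity is 1,160 units, below the 1,220 units limit), but is displaced by (h): (h) operates — the coverage ratio is 108%, meeting the 88% threshold. (i) would limit (h) — assessed value is $99,500, meeting the $90,500 threshold — but (j) sets (i) aside: (j) is triggered — the qualifying period is 10 days, less than the 15 days limit. (k) would limit (j) — a current Tier E Approval is held — but (l) sets (k) aside: (l) operates — a current Annual Approval is held. (b) is therefore removed.
Exception (c): aggregate throughput is 2,360 units, below the 2,380 units limit; a Cottage Food Declaration is on file — every condition holds. But applying paragraphs (m)–(n): (m) operates — the baked goods contain meat. (n), which would lift (m), is not triggered — no sales are for resale. So (c) is unavailable.
Exception (d) requires that the reportable unit count is under 22; but the reportable unit count is 25, not under 22, so (d) is unavailable.
Exception (e) does not apply: the Schedule 4 Notice is not current.
No exception displaces § 88.3.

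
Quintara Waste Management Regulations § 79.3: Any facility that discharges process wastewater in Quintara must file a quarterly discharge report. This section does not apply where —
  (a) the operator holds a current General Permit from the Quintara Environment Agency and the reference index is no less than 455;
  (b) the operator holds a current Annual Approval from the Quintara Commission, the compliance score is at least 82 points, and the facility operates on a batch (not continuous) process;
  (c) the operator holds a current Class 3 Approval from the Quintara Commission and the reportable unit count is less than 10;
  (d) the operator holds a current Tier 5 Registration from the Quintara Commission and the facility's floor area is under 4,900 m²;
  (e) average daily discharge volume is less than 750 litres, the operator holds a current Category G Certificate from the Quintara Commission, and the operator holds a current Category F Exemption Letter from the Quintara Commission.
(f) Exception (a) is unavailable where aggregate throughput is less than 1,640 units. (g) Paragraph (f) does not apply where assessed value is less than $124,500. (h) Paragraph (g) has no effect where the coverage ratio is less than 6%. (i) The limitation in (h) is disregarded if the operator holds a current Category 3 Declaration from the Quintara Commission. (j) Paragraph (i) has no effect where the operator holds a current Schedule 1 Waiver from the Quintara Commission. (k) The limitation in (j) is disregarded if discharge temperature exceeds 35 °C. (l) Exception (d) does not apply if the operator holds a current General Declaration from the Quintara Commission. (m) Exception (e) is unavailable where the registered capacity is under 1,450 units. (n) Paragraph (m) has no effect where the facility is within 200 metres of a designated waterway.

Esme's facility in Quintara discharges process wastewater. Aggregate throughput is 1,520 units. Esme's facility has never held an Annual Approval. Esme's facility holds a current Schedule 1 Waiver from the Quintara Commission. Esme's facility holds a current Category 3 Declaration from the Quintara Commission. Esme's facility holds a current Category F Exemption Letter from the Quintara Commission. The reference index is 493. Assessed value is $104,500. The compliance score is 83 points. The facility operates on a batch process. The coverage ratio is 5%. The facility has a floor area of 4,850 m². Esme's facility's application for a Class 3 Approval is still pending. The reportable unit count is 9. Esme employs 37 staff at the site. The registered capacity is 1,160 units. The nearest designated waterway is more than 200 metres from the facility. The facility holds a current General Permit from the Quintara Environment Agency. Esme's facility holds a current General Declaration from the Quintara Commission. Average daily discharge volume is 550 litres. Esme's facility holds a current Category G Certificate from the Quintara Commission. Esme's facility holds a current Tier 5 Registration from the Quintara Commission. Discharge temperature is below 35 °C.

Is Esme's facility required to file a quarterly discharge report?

Yes — Esme's facility must file a quarterly discharge report.

Exception (a): a current General Permit is held; the reference index is 493, meeting the 455 threshold — every condition holds. But applying paragraphs (f)–(k): (f) is triggered — aggregate throughput is 1,520 units, less than the 1,640 units limit. (g) would limit (f) — assessed value is $104,500, less than the $124,500 limit — but (h) sets (g) aside: (h) operates against (g): the coverage ratio is 5%, less than the 6% limit. (i) would limit (h) — a current Category 3 Declaration is held — but (j) sets (i) aside: (j) operates against (i): a current Schedule 1 Waiver is held. (k), which would lift (j), is inapplicable — discharge temperature is below 35 °C. So (a) is unavailable.
Exception (b) does not apply: the Annual Approval is not current.
Exception (c) requires that the operator holds a current Class 3 Approval from the Quintara Commission; but no current Class 3 Approval is held, so (c) is unavailable.
Exception (d): a current Tier 5 Registration is held; the facility's floor area is 4,850 m², under the 4,900 m² limit — every condition holds. But: (l) applies — a current General Declaration is held. (d) is therefore removed.
Exception (e) is satisfied on its face — average daily discharge volume is 550 litres, less than the 750 litres limit; a current Category G Certificate is held; a current Category F Exemption Letter is held. But: (m) applies — the registered capacity is 1,160 units, under the 1,450 units limit. (n) is inapplicable (the facility is more than 200 m from any designated waterway), so (m) stands. Exception (e) does not apply.
No exception is made out. Esme's facility falls within the general rule.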